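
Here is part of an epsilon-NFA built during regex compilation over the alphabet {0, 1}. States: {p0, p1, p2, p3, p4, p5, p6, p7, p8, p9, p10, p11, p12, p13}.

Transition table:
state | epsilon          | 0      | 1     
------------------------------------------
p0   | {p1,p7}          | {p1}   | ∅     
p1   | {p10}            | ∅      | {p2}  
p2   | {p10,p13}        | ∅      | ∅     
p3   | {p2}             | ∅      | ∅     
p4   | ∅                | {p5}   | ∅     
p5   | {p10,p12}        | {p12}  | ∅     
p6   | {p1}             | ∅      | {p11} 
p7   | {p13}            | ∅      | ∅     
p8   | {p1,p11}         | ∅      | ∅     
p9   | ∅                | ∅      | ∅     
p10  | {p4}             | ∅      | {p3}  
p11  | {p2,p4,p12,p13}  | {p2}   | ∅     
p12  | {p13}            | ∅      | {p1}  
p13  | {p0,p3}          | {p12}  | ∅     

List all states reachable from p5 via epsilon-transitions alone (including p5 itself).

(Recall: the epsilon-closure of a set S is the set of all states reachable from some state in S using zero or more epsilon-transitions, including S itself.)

Start with {p5}.
From p5 via epsilon: add p10, p12.
From p10 via epsilon: add p4.
From p12 via epsilon: add p13.
From p13 via epsilon: add p0, p3.
From p0 via epsilon: add p1, p7.
From p3 via epsilon: add p2.
No new states can be added; the closed set is {p0, p1, p2, p3, p4, p5, p7, p10, p12, p13}.

{p0, p1, p2, p3, p4, p5, p7, p10, p12, p13}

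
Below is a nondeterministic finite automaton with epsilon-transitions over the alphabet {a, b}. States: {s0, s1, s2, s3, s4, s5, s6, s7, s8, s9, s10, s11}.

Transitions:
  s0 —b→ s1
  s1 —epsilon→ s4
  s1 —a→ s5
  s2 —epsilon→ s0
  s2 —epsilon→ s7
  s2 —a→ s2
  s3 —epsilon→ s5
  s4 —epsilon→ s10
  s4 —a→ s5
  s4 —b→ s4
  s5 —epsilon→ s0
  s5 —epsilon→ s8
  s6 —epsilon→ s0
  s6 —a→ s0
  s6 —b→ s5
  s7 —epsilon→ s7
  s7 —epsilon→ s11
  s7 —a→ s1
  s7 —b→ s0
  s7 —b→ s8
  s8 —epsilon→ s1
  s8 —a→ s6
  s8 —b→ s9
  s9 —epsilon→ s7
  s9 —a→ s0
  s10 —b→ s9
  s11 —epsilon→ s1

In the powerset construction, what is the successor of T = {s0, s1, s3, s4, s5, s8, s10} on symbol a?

s1 on a → {s5}.
s4 on a → {s5}.
s8 on a → {s6}.
No a-transition from s0, s3, s5, s10.
Union after reading a: {s5, s6}.
Now take the epsilon-closure:
From s5 via epsilon: add s0, s8.
From s8 via epsilon: add s1.
From s1 via epsilon: add s4.
From s4 via epsilon: add s10.
No new states can be added; the closed set is {s0, s1, s4, s5, s6, s8, s10}.

{s0, s1, s4, s5, s6, s8, s10}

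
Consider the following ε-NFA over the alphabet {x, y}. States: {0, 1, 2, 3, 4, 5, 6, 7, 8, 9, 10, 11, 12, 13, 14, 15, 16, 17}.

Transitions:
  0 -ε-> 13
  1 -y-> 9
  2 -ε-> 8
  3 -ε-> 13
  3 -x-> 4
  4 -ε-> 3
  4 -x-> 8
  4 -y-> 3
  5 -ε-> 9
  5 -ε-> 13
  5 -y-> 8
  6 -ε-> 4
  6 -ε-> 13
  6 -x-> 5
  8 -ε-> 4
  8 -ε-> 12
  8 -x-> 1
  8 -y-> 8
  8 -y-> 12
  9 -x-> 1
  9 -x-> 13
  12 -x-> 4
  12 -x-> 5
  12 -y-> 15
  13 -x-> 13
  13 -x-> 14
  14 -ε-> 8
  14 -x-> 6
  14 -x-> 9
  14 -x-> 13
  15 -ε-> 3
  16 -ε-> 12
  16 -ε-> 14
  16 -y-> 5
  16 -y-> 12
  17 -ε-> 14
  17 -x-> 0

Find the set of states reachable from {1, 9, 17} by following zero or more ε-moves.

{1, 3, 4, 8, 9, 12, 13, 14, 17}

Start with {1, 9, 17}.
From 17 via ε: add 14.
From 14 via ε: add 8.
From 8 via ε: add 4, 12.
From 4 via ε: add 3.
From 3 via ε: add 13.
No new states can be added; the closed set is {1, 3, 4, 8, 9, 12, 13, 14, 17}.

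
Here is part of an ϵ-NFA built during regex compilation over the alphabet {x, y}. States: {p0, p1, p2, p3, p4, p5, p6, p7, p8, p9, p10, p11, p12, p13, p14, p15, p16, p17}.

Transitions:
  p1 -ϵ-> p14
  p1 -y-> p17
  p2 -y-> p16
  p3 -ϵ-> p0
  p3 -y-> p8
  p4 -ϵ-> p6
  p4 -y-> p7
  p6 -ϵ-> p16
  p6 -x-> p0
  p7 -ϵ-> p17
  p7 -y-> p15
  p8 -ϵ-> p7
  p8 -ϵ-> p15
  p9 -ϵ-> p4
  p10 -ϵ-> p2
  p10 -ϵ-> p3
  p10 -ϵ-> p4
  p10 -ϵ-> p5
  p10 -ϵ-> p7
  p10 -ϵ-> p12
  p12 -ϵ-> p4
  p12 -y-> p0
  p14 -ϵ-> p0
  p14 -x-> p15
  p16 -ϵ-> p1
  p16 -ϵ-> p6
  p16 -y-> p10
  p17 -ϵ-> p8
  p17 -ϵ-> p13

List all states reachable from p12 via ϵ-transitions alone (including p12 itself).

{p0, p1, p4, p6, p12, p14, p16}

Start with {p12}.
From p12 via ϵ: add p4.
From p4 via ϵ: add p6.
From p6 via ϵ: add p16.
From p16 via ϵ: add p1.
From p1 via ϵ: add p14.
From p14 via ϵ: add p0.
No new states can be added; the closed set is {p0, p1, p4, p6, p12, p14, p16}.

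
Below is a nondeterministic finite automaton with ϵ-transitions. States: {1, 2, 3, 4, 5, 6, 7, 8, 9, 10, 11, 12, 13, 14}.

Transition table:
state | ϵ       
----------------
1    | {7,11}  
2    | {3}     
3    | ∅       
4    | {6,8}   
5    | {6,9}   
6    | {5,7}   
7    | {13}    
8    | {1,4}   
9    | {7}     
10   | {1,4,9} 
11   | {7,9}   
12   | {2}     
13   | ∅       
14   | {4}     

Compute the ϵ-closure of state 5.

{5, 6, 7, 9, 13}

Start with {5}.
From 5 via ϵ: add 6, 9.
From 6 via ϵ: add 7.
From 7 via ϵ: add 13.
No new states can be added; the closed set is {5, 6, 7, 9, 13}.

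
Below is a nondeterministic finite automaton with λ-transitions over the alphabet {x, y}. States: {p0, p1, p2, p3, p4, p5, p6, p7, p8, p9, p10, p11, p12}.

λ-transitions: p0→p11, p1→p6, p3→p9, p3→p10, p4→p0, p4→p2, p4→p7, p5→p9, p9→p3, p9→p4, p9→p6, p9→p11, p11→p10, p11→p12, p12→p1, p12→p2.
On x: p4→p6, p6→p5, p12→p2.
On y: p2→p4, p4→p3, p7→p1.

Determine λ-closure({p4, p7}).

Start with {p4, p7}.
From p4 via λ: add p0, p2.
From p0 via λ: add p11.
From p11 via λ: add p10, p12.
From p12 via λ: add p1.
From p1 via λ: add p6.
No new states can be added; the closed set is {p0, p1, p2, p4, p6, p7, p10, p11, p12}.

{p0, p1, p2, p4, p6, p7, p10, p11, p12}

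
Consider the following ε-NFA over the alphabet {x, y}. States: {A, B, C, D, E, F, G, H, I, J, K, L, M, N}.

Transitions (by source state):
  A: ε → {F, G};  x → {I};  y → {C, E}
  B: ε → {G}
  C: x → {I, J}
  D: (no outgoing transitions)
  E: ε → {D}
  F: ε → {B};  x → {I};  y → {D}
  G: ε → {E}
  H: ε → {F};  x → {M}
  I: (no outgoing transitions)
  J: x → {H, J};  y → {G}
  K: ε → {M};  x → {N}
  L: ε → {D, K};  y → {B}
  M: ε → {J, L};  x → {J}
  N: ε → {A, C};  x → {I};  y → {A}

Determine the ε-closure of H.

Start with {H}.
From H via ε: add F.
From F via ε: add B.
From B via ε: add G.
From G via ε: add E.
From E via ε: add D.
No new states can be added; the closed set is {B, D, E, F, G, H}.

{B, D, E, F, G, H}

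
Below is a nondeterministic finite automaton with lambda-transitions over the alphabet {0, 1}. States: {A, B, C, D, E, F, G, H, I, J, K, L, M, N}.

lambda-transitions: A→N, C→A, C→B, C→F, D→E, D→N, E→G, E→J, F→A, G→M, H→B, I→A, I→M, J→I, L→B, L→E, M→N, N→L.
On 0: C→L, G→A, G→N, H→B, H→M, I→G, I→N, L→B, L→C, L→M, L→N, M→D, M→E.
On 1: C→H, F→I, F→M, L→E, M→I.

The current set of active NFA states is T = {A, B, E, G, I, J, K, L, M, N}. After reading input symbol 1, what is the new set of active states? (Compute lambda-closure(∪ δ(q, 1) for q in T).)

{A, B, E, G, I, J, L, M, N}

L on 1 → {E}.
M on 1 → {I}.
No 1-transition from A, B, E, G, I, J, K, N.
Union after reading 1: {E, I}.
Now take the lambda-closure:
From E via lambda: add G, J.
From I via lambda: add A, M.
From A via lambda: add N.
From N via lambda: add L.
From L via lambda: add B.
No new states can be added; the closed set is {A, B, E, G, I, J, L, M, N}.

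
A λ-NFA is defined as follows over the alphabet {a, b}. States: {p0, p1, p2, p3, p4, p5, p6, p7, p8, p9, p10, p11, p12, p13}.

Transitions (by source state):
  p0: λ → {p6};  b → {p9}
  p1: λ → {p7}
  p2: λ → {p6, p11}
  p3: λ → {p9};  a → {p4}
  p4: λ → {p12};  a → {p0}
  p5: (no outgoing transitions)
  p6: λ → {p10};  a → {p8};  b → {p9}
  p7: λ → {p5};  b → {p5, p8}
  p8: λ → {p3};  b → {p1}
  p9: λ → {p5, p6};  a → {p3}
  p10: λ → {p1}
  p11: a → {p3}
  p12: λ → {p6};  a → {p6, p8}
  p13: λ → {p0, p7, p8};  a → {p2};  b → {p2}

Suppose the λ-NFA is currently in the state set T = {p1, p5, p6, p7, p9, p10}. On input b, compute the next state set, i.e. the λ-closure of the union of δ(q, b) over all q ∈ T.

p6 on b → {p9}.
p7 on b → {p5, p8}.
No b-transition from p1, p5, p9, p10.
Union after reading b: {p5, p8, p9}.
Now take the λ-closure:
From p8 via λ: add p3.
From p9 via λ: add p6.
From p6 via λ: add p10.
From p10 via λ: add p1.
From p1 via λ: add p7.
No new states can be added; the closed set is {p1, p3, p5, p6, p7, p8, p9, p10}.

{p1, p3, p5, p6, p7, p8, p9, p10}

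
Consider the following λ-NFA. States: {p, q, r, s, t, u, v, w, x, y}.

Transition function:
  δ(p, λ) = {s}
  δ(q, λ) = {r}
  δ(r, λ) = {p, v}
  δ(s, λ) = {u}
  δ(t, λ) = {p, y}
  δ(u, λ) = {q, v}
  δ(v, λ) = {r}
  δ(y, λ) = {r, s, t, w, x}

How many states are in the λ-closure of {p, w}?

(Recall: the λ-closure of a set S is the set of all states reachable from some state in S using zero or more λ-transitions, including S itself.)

Start with {p, w}.
From p via λ: add s.
From s via λ: add u.
From u via λ: add q, v.
From q via λ: add r.
λ-closure = {p, q, r, s, u, v, w}, which has 7 states.

7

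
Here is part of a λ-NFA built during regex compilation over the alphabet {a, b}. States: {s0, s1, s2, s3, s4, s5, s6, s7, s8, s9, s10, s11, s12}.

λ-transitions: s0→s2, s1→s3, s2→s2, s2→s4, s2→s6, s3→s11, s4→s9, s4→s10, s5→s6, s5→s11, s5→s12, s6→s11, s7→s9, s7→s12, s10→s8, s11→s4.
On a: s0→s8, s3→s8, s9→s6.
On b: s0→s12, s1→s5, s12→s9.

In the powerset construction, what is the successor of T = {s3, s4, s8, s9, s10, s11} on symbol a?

s3 on a → {s8}.
s9 on a → {s6}.
No a-transition from s4, s8, s10, s11.
Union after reading a: {s6, s8}.
Now take the λ-closure:
From s6 via λ: add s11.
From s11 via λ: add s4.
From s4 via λ: add s9, s10.
No new states can be added; the closed set is {s4, s6, s8, s9, s10, s11}.

{s4, s6, s8, s9, s10, s11}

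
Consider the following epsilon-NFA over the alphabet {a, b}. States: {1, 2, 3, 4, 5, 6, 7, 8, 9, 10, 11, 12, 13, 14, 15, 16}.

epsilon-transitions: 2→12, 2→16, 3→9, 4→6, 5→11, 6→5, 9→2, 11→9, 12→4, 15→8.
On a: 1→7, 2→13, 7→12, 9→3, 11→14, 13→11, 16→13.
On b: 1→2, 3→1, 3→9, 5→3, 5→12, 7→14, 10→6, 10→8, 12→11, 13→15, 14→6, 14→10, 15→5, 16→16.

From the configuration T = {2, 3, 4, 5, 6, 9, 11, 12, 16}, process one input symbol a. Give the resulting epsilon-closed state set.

{2, 3, 4, 5, 6, 9, 11, 12, 13, 14, 16}

2 on a → {13}.
9 on a → {3}.
11 on a → {14}.
16 on a → {13}.
No a-transition from 3, 4, 5, 6, 12.
Union after reading a: {3, 13, 14}.
Now take the epsilon-closure:
From 3 via epsilon: add 9.
From 9 via epsilon: add 2.
From 2 via epsilon: add 12, 16.
From 12 via epsilon: add 4.
From 4 via epsilon: add 6.
From 6 via epsilon: add 5.
From 5 via epsilon: add 11.
No new states can be added; the closed set is {2, 3, 4, 5, 6, 9, 11, 12, 13, 14, 16}.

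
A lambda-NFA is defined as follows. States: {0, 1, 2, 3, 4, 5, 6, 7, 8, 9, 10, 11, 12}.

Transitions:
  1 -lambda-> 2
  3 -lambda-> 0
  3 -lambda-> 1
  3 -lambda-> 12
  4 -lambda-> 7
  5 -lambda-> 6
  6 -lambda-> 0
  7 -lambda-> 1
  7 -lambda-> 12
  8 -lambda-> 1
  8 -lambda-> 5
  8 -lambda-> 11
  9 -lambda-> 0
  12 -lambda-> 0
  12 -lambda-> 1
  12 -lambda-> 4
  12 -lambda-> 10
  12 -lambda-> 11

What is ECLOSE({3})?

Start with {3}.
From 3 via lambda: add 0, 1, 12.
From 1 via lambda: add 2.
From 12 via lambda: add 4, 10, 11.
From 4 via lambda: add 7.
No new states can be added; the closed set is {0, 1, 2, 3, 4, 7, 10, 11, 12}.

{0, 1, 2, 3, 4, 7, 10, 11, 12}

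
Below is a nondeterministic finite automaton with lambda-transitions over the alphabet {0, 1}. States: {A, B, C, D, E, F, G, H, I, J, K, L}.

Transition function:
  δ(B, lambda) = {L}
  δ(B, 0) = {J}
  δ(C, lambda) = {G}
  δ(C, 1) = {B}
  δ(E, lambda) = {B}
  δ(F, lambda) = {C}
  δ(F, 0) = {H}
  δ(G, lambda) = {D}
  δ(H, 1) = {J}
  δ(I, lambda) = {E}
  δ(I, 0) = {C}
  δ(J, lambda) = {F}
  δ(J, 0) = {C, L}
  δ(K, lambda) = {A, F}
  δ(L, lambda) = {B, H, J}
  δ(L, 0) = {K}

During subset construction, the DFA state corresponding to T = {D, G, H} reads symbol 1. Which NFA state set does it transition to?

{C, D, F, G, J}

H on 1 → {J}.
No 1-transition from D, G.
Union after reading 1: {J}.
Now take the lambda-closure:
From J via lambda: add F.
From F via lambda: add C.
From C via lambda: add G.
From G via lambda: add D.
No new states can be added; the closed set is {C, D, F, G, J}.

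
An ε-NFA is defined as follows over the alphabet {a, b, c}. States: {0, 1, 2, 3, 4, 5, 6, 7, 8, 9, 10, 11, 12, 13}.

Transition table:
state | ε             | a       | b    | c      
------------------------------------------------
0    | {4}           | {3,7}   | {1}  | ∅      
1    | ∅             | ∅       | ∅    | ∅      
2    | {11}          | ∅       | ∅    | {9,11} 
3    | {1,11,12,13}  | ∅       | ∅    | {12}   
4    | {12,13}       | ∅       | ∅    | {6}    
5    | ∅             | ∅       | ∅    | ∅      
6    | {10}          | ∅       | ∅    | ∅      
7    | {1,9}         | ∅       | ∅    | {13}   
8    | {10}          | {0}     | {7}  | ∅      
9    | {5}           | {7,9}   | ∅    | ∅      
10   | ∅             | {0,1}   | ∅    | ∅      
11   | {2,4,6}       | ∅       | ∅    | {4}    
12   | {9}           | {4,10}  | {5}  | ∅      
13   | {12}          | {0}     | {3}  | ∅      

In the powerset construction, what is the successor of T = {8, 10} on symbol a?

{0, 1, 4, 5, 9, 12, 13}

8 on a → {0}.
10 on a → {0, 1}.
Union after reading a: {0, 1}.
Now take the ε-closure:
From 0 via ε: add 4.
From 4 via ε: add 12, 13.
From 12 via ε: add 9.
From 9 via ε: add 5.
No new states can be added; the closed set is {0, 1, 4, 5, 9, 12, 13}.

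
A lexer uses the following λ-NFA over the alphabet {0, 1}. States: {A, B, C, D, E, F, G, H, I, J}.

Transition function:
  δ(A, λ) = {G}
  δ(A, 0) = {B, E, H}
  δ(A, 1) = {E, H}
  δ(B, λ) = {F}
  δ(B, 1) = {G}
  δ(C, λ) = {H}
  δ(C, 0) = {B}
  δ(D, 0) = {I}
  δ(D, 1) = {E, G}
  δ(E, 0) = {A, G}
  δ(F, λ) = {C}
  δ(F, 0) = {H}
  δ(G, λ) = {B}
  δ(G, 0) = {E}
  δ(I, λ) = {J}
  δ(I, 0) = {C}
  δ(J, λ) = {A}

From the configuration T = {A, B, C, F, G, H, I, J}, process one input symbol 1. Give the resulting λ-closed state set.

A on 1 → {E, H}.
B on 1 → {G}.
No 1-transition from C, F, G, H, I, J.
Union after reading 1: {E, G, H}.
Now take the λ-closure:
From G via λ: add B.
From B via λ: add F.
From F via λ: add C.
No new states can be added; the closed set is {B, C, E, F, G, H}.

{B, C, E, F, G, H}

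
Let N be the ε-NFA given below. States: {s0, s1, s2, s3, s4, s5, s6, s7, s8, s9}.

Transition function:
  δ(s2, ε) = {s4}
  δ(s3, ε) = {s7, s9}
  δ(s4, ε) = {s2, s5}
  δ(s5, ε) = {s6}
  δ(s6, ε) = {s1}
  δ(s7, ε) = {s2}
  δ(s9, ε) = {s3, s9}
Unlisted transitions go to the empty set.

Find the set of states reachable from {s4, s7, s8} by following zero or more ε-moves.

{s1, s2, s4, s5, s6, s7, s8}

Start with {s4, s7, s8}.
From s4 via ε: add s2, s5.
From s5 via ε: add s6.
From s6 via ε: add s1.
No new states can be added; the closed set is {s1, s2, s4, s5, s6, s7, s8}.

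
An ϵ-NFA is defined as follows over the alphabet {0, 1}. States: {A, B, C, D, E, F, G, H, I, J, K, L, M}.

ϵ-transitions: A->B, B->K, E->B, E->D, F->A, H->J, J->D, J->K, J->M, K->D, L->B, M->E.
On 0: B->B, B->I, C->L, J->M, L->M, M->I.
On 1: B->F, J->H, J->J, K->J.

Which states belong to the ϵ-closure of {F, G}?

Start with {F, G}.
From F via ϵ: add A.
From A via ϵ: add B.
From B via ϵ: add K.
From K via ϵ: add D.
No new states can be added; the closed set is {A, B, D, F, G, K}.

{A, B, D, F, G, K}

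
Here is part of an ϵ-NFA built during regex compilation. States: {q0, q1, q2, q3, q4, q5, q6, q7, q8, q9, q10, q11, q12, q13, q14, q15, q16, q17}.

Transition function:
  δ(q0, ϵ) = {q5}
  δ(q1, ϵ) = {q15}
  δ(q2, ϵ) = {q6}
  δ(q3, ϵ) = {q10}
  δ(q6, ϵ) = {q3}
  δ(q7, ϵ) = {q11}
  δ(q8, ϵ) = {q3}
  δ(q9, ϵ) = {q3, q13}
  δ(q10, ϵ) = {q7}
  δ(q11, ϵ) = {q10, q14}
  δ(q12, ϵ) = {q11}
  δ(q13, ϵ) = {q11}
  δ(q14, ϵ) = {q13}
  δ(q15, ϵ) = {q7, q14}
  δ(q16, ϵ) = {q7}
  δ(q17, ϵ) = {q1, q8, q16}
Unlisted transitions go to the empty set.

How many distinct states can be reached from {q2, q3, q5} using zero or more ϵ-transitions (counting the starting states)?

9

Start with {q2, q3, q5}.
From q2 via ϵ: add q6.
From q3 via ϵ: add q10.
From q10 via ϵ: add q7.
From q7 via ϵ: add q11.
From q11 via ϵ: add q14.
From q14 via ϵ: add q13.
ϵ-closure = {q2, q3, q5, q6, q7, q10, q11, q13, q14}, which has 9 states.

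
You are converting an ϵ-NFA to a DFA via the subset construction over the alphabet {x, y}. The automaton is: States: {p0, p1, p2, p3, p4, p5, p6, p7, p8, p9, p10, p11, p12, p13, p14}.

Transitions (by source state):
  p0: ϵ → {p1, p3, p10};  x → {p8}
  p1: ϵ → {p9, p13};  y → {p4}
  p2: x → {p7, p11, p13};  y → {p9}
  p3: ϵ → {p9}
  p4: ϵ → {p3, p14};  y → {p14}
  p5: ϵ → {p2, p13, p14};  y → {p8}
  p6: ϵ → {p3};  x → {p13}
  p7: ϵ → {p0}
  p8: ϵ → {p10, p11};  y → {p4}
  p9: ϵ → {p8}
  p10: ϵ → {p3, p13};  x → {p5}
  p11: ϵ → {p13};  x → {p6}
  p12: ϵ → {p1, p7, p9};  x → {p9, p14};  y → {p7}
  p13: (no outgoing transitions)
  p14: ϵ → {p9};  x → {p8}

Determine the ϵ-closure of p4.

Start with {p4}.
From p4 via ϵ: add p3, p14.
From p3 via ϵ: add p9.
From p9 via ϵ: add p8.
From p8 via ϵ: add p10, p11.
From p10 via ϵ: add p13.
No new states can be added; the closed set is {p3, p4, p8, p9, p10, p11, p13, p14}.

{p3, p4, p8, p9, p10, p11, p13, p14}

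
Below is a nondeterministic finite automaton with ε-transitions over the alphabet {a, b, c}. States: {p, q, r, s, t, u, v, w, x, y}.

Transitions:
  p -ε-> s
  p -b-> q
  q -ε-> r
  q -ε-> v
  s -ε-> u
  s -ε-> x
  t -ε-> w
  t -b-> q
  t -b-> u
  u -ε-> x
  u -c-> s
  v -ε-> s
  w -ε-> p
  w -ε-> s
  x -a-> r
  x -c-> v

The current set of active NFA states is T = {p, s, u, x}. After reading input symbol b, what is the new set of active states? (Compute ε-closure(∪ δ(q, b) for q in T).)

p on b → {q}.
No b-transition from s, u, x.
Union after reading b: {q}.
Now take the ε-closure:
From q via ε: add r, v.
From v via ε: add s.
From s via ε: add u, x.
No new states can be added; the closed set is {q, r, s, u, v, x}.

{q, r, s, u, v, x}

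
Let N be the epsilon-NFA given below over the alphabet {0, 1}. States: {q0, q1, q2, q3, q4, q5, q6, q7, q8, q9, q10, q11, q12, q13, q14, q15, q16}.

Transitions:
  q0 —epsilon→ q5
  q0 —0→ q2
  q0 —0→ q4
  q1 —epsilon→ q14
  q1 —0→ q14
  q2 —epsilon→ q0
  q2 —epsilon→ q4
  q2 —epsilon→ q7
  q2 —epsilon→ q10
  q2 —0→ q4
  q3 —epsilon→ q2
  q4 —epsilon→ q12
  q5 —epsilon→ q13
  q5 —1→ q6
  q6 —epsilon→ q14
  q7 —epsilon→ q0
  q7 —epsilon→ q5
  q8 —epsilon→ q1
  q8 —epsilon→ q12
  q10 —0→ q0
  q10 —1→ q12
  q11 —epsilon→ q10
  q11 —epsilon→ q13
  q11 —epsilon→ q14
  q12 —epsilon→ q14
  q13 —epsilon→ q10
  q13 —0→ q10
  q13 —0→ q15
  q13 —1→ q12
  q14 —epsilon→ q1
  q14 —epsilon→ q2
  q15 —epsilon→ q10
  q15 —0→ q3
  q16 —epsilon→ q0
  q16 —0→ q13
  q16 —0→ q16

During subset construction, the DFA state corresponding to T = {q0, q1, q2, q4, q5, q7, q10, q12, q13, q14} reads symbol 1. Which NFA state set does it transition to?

{q0, q1, q2, q4, q5, q6, q7, q10, q12, q13, q14}

q5 on 1 → {q6}.
q10 on 1 → {q12}.
q13 on 1 → {q12}.
No 1-transition from q0, q1, q2, q4, q7, q12, q14.
Union after reading 1: {q6, q12}.
Now take the epsilon-closure:
From q6 via epsilon: add q14.
From q14 via epsilon: add q1, q2.
From q2 via epsilon: add q0, q4, q7, q10.
From q0 via epsilon: add q5.
From q5 via epsilon: add q13.
No new states can be added; the closed set is {q0, q1, q2, q4, q5, q6, q7, q10, q12, q13, q14}.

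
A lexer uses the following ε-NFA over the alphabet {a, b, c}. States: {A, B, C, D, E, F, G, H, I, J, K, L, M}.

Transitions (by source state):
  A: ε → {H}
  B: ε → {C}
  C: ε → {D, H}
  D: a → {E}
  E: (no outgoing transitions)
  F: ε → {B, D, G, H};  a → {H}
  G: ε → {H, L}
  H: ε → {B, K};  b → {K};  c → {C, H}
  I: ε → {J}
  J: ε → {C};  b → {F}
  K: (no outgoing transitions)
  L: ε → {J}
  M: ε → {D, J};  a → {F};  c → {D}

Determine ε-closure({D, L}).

Start with {D, L}.
From L via ε: add J.
From J via ε: add C.
From C via ε: add H.
From H via ε: add B, K.
No new states can be added; the closed set is {B, C, D, H, J, K, L}.

{B, C, D, H, J, K, L}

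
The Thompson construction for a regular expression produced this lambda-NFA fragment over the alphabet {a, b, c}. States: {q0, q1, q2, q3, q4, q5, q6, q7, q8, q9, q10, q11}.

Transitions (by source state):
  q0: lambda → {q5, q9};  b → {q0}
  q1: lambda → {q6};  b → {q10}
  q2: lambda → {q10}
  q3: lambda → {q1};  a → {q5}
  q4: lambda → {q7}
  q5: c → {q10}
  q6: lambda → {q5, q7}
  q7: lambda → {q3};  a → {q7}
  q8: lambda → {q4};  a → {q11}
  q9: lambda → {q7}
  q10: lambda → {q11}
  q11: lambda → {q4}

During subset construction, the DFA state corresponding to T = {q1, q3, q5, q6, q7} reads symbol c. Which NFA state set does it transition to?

{q1, q3, q4, q5, q6, q7, q10, q11}

q5 on c → {q10}.
No c-transition from q1, q3, q6, q7.
Union after reading c: {q10}.
Now take the lambda-closure:
From q10 via lambda: add q11.
From q11 via lambda: add q4.
From q4 via lambda: add q7.
From q7 via lambda: add q3.
From q3 via lambda: add q1.
From q1 via lambda: add q6.
From q6 via lambda: add q5.
No new states can be added; the closed set is {q1, q3, q4, q5, q6, q7, q10, q11}.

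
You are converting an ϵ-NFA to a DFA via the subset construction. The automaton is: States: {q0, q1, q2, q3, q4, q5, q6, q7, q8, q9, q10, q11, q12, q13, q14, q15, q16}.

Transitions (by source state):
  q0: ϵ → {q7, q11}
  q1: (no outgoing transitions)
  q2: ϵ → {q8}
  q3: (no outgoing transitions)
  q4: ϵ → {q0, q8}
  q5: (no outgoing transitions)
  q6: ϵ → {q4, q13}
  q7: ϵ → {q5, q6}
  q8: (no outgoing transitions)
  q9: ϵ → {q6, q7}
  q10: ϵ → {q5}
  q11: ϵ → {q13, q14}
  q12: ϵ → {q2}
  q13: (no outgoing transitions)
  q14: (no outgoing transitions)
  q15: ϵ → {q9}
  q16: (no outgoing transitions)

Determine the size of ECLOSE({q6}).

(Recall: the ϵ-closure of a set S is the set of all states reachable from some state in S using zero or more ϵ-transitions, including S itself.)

9

Start with {q6}.
From q6 via ϵ: add q4, q13.
From q4 via ϵ: add q0, q8.
From q0 via ϵ: add q7, q11.
From q7 via ϵ: add q5.
From q11 via ϵ: add q14.
ϵ-closure = {q0, q4, q5, q6, q7, q8, q11, q13, q14}, which has 9 states.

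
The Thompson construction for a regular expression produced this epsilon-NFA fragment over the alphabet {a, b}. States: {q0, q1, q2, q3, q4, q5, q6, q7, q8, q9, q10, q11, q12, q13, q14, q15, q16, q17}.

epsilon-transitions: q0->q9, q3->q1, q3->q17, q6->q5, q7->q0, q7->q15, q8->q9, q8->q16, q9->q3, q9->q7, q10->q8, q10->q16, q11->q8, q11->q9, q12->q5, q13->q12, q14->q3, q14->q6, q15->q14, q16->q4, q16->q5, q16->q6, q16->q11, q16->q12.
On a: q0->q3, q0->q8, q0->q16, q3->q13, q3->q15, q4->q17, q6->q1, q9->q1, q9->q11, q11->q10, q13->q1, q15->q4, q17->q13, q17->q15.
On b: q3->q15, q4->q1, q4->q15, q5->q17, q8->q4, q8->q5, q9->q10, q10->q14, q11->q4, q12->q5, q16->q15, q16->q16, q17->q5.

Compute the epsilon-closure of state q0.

Start with {q0}.
From q0 via epsilon: add q9.
From q9 via epsilon: add q3, q7.
From q3 via epsilon: add q1, q17.
From q7 via epsilon: add q15.
From q15 via epsilon: add q14.
From q14 via epsilon: add q6.
From q6 via epsilon: add q5.
No new states can be added; the closed set is {q0, q1, q3, q5, q6, q7, q9, q14, q15, q17}.

{q0, q1, q3, q5, q6, q7, q9, q14, q15, q17}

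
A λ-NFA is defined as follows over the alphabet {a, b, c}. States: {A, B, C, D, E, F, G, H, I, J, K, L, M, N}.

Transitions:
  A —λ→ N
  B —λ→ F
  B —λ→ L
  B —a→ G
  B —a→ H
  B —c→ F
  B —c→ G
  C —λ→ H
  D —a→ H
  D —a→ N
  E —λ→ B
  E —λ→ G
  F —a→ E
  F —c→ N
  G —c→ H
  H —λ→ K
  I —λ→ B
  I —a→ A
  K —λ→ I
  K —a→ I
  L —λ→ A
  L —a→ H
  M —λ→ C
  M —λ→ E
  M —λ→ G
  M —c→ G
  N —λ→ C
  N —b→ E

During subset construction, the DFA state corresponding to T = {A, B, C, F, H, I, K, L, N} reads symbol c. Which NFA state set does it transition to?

{A, B, C, F, G, H, I, K, L, N}

B on c → {F, G}.
F on c → {N}.
No c-transition from A, C, H, I, K, L, N.
Union after reading c: {F, G, N}.
Now take the λ-closure:
From N via λ: add C.
From C via λ: add H.
From H via λ: add K.
From K via λ: add I.
From I via λ: add B.
From B via λ: add L.
From L via λ: add A.
No new states can be added; the closed set is {A, B, C, F, G, H, I, K, L, N}.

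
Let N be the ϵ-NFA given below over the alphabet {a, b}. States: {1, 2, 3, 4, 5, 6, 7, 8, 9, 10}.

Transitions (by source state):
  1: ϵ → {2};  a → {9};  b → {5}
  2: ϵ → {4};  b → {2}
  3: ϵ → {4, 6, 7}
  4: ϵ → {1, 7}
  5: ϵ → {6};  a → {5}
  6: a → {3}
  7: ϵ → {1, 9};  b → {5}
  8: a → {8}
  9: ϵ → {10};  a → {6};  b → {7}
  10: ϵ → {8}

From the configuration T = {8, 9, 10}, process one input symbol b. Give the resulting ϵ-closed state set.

{1, 2, 4, 7, 8, 9, 10}

9 on b → {7}.
No b-transition from 8, 10.
Union after reading b: {7}.
Now take the ϵ-closure:
From 7 via ϵ: add 1, 9.
From 1 via ϵ: add 2.
From 9 via ϵ: add 10.
From 2 via ϵ: add 4.
From 10 via ϵ: add 8.
No new states can be added; the closed set is {1, 2, 4, 7, 8, 9, 10}.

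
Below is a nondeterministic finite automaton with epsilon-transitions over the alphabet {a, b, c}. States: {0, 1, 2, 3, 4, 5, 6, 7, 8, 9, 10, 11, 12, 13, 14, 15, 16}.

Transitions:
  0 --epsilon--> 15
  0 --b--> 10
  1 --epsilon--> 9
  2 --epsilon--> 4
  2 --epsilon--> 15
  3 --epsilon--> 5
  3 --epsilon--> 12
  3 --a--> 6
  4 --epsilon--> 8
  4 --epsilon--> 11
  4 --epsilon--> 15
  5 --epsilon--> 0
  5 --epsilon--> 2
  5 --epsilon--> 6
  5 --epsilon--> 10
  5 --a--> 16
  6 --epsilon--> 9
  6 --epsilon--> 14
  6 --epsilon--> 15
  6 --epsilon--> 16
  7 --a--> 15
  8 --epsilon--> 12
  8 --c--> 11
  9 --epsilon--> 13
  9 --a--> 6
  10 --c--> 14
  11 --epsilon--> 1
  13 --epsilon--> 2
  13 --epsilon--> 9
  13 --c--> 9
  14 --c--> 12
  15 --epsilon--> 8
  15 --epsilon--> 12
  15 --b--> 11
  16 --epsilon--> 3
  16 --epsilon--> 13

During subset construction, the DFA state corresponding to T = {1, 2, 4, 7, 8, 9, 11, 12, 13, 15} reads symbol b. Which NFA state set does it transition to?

{1, 2, 4, 8, 9, 11, 12, 13, 15}

15 on b → {11}.
No b-transition from 1, 2, 4, 7, 8, 9, 11, 12, 13.
Union after reading b: {11}.
Now take the epsilon-closure:
From 11 via epsilon: add 1.
From 1 via epsilon: add 9.
From 9 via epsilon: add 13.
From 13 via epsilon: add 2.
From 2 via epsilon: add 4, 15.
From 4 via epsilon: add 8.
From 15 via epsilon: add 12.
No new states can be added; the closed set is {1, 2, 4, 8, 9, 11, 12, 13, 15}.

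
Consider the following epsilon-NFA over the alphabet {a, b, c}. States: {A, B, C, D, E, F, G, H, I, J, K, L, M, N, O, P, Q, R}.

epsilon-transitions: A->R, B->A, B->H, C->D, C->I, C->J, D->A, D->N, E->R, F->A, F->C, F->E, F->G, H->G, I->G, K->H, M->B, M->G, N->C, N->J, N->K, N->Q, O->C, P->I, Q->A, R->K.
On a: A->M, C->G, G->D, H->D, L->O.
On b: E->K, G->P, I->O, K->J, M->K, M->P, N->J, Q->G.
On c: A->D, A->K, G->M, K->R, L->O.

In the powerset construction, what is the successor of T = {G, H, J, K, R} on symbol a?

G on a → {D}.
H on a → {D}.
No a-transition from J, K, R.
Union after reading a: {D}.
Now take the epsilon-closure:
From D via epsilon: add A, N.
From A via epsilon: add R.
From N via epsilon: add C, J, K, Q.
From C via epsilon: add I.
From K via epsilon: add H.
From H via epsilon: add G.
No new states can be added; the closed set is {A, C, D, G, H, I, J, K, N, Q, R}.

{A, C, D, G, H, I, J, K, N, Q, R}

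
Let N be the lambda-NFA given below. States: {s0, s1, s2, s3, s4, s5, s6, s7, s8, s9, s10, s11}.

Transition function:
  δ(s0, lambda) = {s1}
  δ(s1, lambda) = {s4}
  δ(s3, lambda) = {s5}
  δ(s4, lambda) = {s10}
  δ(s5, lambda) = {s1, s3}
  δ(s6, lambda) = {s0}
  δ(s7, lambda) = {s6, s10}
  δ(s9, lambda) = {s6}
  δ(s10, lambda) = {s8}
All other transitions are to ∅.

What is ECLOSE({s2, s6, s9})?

Start with {s2, s6, s9}.
From s6 via lambda: add s0.
From s0 via lambda: add s1.
From s1 via lambda: add s4.
From s4 via lambda: add s10.
From s10 via lambda: add s8.
No new states can be added; the closed set is {s0, s1, s2, s4, s6, s8, s9, s10}.

{s0, s1, s2, s4, s6, s8, s9, s10}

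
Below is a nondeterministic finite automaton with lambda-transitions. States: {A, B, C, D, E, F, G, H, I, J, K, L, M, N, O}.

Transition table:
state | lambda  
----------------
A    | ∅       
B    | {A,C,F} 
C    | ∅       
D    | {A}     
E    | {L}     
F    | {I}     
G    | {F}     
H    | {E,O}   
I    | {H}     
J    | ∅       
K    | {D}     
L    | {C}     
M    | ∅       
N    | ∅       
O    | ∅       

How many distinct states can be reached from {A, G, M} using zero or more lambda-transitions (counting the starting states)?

Start with {A, G, M}.
From G via lambda: add F.
From F via lambda: add I.
From I via lambda: add H.
From H via lambda: add E, O.
From E via lambda: add L.
From L via lambda: add C.
lambda-closure = {A, C, E, F, G, H, I, L, M, O}, which has 10 states.

10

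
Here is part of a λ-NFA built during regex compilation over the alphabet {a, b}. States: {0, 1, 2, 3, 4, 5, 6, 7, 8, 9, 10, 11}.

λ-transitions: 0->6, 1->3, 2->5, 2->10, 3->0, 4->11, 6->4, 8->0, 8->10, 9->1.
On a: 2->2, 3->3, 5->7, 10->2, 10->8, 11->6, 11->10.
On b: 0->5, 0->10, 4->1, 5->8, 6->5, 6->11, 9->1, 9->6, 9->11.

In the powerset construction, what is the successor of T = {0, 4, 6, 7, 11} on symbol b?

{0, 1, 3, 4, 5, 6, 10, 11}

0 on b → {5, 10}.
4 on b → {1}.
6 on b → {5, 11}.
No b-transition from 7, 11.
Union after reading b: {1, 5, 10, 11}.
Now take the λ-closure:
From 1 via λ: add 3.
From 3 via λ: add 0.
From 0 via λ: add 6.
From 6 via λ: add 4.
No new states can be added; the closed set is {0, 1, 3, 4, 5, 6, 10, 11}.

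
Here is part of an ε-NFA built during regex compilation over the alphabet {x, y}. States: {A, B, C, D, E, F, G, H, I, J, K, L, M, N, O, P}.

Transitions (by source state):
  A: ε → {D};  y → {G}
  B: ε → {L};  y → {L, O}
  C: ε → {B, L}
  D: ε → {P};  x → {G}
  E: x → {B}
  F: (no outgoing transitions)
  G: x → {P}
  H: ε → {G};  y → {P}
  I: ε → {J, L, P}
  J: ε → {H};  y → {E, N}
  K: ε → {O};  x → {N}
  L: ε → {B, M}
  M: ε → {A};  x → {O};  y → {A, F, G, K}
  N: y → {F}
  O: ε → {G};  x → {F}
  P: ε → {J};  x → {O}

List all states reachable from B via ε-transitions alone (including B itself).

{A, B, D, G, H, J, L, M, P}

Start with {B}.
From B via ε: add L.
From L via ε: add M.
From M via ε: add A.
From A via ε: add D.
From D via ε: add P.
From P via ε: add J.
From J via ε: add H.
From H via ε: add G.
No new states can be added; the closed set is {A, B, D, G, H, J, L, M, P}.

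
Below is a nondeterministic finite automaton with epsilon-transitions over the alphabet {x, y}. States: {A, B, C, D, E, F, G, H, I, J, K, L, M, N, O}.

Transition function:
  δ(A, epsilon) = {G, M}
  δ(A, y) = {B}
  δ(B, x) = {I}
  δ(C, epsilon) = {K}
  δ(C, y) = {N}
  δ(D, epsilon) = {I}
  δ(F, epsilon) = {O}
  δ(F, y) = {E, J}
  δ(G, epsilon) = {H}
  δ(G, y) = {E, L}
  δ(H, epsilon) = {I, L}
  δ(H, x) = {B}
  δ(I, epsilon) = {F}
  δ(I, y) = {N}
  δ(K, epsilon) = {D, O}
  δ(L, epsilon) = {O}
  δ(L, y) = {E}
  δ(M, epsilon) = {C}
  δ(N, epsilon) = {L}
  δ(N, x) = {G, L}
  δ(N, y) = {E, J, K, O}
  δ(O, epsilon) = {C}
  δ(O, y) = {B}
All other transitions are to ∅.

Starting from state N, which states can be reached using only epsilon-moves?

{C, D, F, I, K, L, N, O}

Start with {N}.
From N via epsilon: add L.
From L via epsilon: add O.
From O via epsilon: add C.
From C via epsilon: add K.
From K via epsilon: add D.
From D via epsilon: add I.
From I via epsilon: add F.
No new states can be added; the closed set is {C, D, F, I, K, L, N, O}.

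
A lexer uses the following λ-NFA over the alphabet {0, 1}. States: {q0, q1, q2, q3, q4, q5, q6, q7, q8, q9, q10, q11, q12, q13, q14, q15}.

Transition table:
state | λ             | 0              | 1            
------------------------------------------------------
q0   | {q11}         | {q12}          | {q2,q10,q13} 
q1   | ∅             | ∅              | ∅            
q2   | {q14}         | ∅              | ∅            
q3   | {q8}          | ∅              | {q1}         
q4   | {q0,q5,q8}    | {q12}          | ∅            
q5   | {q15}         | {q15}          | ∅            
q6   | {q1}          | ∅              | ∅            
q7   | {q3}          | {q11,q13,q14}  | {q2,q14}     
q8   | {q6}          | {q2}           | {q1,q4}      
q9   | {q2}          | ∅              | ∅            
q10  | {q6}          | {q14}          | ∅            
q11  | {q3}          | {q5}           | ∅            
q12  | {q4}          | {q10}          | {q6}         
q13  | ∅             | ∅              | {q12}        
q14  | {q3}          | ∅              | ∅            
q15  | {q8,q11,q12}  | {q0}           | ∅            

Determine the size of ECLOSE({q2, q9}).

7

Start with {q2, q9}.
From q2 via λ: add q14.
From q14 via λ: add q3.
From q3 via λ: add q8.
From q8 via λ: add q6.
From q6 via λ: add q1.
λ-closure = {q1, q2, q3, q6, q8, q9, q14}, which has 7 states.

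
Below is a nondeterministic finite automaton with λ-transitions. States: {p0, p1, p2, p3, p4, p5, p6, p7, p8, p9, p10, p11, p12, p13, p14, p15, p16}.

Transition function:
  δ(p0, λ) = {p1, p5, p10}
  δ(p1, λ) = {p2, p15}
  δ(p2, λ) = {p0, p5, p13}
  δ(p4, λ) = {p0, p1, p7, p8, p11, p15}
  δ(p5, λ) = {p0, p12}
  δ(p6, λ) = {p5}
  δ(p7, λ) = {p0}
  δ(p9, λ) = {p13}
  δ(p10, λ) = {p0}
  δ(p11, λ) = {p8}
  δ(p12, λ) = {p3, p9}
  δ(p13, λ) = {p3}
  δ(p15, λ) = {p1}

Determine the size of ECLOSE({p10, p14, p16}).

Start with {p10, p14, p16}.
From p10 via λ: add p0.
From p0 via λ: add p1, p5.
From p1 via λ: add p2, p15.
From p5 via λ: add p12.
From p2 via λ: add p13.
From p12 via λ: add p3, p9.
λ-closure = {p0, p1, p2, p3, p5, p9, p10, p12, p13, p14, p15, p16}, which has 12 states.

12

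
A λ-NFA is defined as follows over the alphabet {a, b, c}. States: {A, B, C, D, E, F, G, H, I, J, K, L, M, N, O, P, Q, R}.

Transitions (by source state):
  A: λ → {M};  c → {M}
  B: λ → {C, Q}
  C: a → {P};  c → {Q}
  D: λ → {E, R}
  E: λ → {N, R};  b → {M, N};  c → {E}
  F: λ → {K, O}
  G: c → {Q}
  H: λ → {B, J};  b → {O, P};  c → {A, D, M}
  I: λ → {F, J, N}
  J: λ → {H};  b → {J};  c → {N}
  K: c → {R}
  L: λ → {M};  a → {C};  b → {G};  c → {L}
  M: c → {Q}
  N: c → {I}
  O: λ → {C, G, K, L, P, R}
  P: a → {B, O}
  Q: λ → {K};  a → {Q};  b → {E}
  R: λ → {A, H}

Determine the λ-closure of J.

{B, C, H, J, K, Q}

Start with {J}.
From J via λ: add H.
From H via λ: add B.
From B via λ: add C, Q.
From Q via λ: add K.
No new states can be added; the closed set is {B, C, H, J, K, Q}.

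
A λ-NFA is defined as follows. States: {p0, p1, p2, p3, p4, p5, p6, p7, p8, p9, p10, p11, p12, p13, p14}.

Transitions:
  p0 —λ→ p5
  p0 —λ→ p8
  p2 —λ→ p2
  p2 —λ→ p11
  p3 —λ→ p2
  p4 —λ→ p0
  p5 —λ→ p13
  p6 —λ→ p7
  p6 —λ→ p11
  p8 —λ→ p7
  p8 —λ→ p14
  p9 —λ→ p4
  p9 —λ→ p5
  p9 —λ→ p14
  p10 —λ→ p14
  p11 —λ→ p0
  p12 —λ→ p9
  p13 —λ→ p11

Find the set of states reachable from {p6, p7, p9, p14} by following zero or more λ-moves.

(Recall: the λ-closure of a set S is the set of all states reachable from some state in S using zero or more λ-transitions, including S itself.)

Start with {p6, p7, p9, p14}.
From p6 via λ: add p11.
From p9 via λ: add p4, p5.
From p4 via λ: add p0.
From p5 via λ: add p13.
From p0 via λ: add p8.
No new states can be added; the closed set is {p0, p4, p5, p6, p7, p8, p9, p11, p13, p14}.

{p0, p4, p5, p6, p7, p8, p9, p11, p13, p14}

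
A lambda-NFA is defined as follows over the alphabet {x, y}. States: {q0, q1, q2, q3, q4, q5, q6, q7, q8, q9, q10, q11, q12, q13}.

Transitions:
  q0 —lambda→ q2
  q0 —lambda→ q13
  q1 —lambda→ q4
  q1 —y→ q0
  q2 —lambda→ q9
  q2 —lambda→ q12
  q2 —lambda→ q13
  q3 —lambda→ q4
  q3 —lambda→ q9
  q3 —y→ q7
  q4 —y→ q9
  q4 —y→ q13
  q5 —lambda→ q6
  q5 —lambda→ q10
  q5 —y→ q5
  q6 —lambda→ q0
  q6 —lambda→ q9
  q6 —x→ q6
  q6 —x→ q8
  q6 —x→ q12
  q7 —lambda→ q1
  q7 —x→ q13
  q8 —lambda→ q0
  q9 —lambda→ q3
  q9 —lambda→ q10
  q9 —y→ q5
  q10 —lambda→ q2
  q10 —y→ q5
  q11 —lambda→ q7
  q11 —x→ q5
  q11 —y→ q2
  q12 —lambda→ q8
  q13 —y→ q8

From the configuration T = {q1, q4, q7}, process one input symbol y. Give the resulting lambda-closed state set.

q1 on y → {q0}.
q4 on y → {q9, q13}.
No y-transition from q7.
Union after reading y: {q0, q9, q13}.
Now take the lambda-closure:
From q0 via lambda: add q2.
From q9 via lambda: add q3, q10.
From q2 via lambda: add q12.
From q3 via lambda: add q4.
From q12 via lambda: add q8.
No new states can be added; the closed set is {q0, q2, q3, q4, q8, q9, q10, q12, q13}.

{q0, q2, q3, q4, q8, q9, q10, q12, q13}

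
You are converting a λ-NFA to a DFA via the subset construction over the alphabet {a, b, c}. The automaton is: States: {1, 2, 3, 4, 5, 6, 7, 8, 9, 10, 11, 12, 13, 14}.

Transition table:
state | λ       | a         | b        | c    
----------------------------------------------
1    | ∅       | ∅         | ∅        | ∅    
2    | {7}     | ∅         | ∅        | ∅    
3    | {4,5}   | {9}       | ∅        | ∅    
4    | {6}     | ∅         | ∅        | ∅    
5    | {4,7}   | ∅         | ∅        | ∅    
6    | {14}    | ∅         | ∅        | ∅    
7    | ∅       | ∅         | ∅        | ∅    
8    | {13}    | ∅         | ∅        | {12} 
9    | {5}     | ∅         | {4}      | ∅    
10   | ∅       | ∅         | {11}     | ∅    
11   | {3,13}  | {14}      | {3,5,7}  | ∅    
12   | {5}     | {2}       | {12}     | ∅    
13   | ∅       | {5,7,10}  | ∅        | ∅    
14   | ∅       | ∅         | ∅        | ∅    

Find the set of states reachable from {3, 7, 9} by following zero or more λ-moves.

{3, 4, 5, 6, 7, 9, 14}

Start with {3, 7, 9}.
From 3 via λ: add 4, 5.
From 4 via λ: add 6.
From 6 via λ: add 14.
No new states can be added; the closed set is {3, 4, 5, 6, 7, 9, 14}.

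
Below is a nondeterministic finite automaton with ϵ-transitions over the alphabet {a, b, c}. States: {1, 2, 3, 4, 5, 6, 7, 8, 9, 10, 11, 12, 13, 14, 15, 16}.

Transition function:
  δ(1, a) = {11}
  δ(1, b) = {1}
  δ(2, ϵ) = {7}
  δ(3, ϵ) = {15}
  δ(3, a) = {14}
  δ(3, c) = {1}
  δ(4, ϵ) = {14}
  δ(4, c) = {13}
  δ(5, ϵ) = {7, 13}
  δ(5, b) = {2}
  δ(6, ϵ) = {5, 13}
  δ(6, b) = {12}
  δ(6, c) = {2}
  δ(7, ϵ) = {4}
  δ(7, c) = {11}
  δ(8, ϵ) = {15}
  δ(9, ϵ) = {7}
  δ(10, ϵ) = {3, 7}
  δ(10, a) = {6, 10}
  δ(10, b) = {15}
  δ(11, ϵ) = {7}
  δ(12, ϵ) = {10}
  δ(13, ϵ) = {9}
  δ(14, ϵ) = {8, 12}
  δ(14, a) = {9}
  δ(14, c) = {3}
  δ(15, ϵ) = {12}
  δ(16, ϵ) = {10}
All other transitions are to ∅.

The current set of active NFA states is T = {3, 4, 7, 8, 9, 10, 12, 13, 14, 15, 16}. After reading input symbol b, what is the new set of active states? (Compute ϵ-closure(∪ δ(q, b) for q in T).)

{3, 4, 7, 8, 10, 12, 14, 15}

10 on b → {15}.
No b-transition from 3, 4, 7, 8, 9, 12, 13, 14, 15, 16.
Union after reading b: {15}.
Now take the ϵ-closure:
From 15 via ϵ: add 12.
From 12 via ϵ: add 10.
From 10 via ϵ: add 3, 7.
From 7 via ϵ: add 4.
From 4 via ϵ: add 14.
From 14 via ϵ: add 8.
No new states can be added; the closed set is {3, 4, 7, 8, 10, 12, 14, 15}.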